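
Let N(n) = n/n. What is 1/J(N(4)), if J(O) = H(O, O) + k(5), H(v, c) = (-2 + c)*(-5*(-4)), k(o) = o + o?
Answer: -⅒ ≈ -0.10000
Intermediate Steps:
k(o) = 2*o
H(v, c) = -40 + 20*c (H(v, c) = (-2 + c)*20 = -40 + 20*c)
N(n) = 1
J(O) = -30 + 20*O (J(O) = (-40 + 20*O) + 2*5 = (-40 + 20*O) + 10 = -30 + 20*O)
1/J(N(4)) = 1/(-30 + 20*1) = 1/(-30 + 20) = 1/(-10) = -⅒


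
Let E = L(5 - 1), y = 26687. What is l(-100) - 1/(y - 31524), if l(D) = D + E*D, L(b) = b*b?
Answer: -8222899/4837 ≈ -1700.0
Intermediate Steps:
L(b) = b**2
E = 16 (E = (5 - 1)**2 = 4**2 = 16)
l(D) = 17*D (l(D) = D + 16*D = 17*D)
l(-100) - 1/(y - 31524) = 17*(-100) - 1/(26687 - 31524) = -1700 - 1/(-4837) = -1700 - 1*(-1/4837) = -1700 + 1/4837 = -8222899/4837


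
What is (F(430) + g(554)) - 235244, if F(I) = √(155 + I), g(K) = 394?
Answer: -234850 + 3*√65 ≈ -2.3483e+5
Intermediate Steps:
(F(430) + g(554)) - 235244 = (√(155 + 430) + 394) - 235244 = (√585 + 394) - 235244 = (3*√65 + 394) - 235244 = (394 + 3*√65) - 235244 = -234850 + 3*√65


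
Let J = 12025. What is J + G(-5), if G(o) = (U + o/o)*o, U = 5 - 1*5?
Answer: 12020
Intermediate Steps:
U = 0 (U = 5 - 5 = 0)
G(o) = o (G(o) = (0 + o/o)*o = (0 + 1)*o = 1*o = o)
J + G(-5) = 12025 - 5 = 12020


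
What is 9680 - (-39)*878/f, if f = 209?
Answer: 2057362/209 ≈ 9843.8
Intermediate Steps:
9680 - (-39)*878/f = 9680 - (-39)*878/209 = 9680 - 1*(-34242/209) = 9680 + 34242/209 = 2057362/209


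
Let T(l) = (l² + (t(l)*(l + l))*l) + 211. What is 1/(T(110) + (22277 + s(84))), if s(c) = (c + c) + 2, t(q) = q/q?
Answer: 1/58958 ≈ 1.6961e-5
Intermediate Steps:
t(q) = 1
s(c) = 2 + 2*c (s(c) = 2*c + 2 = 2 + 2*c)
T(l) = 211 + 3*l² (T(l) = (l² + (1*(l + l))*l) + 211 = (l² + (1*(2*l))*l) + 211 = (l² + (2*l)*l) + 211 = (l² + 2*l²) + 211 = 3*l² + 211 = 211 + 3*l²)
1/(T(110) + (22277 + s(84))) = 1/((211 + 3*110²) + (22277 + (2 + 2*84))) = 1/((211 + 3*12100) + (22277 + (2 + 168))) = 1/((211 + 36300) + (22277 + 170)) = 1/(36511 + 22447) = 1/58958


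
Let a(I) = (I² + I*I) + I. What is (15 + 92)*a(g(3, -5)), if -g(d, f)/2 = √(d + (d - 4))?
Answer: 1712 - 214*√2 ≈ 1409.4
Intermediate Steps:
g(d, f) = -2*√(-4 + 2*d) (g(d, f) = -2*√(d + (d - 4)) = -2*√(d + (-4 + d)) = -2*√(-4 + 2*d))
a(I) = I + 2*I² (a(I) = (I² + I²) + I = 2*I² + I = I + 2*I²)
(15 + 92)*a(g(3, -5)) = (15 + 92)*((-2*√(-4 + 2*3))*(1 + 2*(-2*√(-4 + 2*3)))) = 107*((-2*√(-4 + 6))*(1 + 2*(-2*√(-4 + 6)))) = 107*((-2*√2)*(1 + 2*(-2*√2))) = 107*((-2*√2)*(1 - 4*√2)) = 107*(-2*√2*(1 - 4*√2)) = -214*√2*(1 - 4*√2)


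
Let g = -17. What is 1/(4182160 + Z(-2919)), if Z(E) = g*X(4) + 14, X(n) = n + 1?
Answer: 1/4182089 ≈ 2.3911e-7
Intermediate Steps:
X(n) = 1 + n
Z(E) = -71 (Z(E) = -17*(1 + 4) + 14 = -17*5 + 14 = -85 + 14 = -71)
1/(4182160 + Z(-2919)) = 1/(4182160 - 71) = 1/4182089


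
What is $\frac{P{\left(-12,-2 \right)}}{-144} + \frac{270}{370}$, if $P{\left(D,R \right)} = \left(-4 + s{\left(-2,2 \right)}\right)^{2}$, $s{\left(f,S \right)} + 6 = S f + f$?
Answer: $- \frac{349}{333} \approx -1.048$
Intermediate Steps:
$s{\left(f,S \right)} = -6 + f + S f$ ($s{\left(f,S \right)} = -6 + \left(S f + f\right) = -6 + \left(f + S f\right) = -6 + f + S f$)
$P{\left(D,R \right)} = 256$ ($P{\left(D,R \right)} = \left(-4 - 12\right)^{2} = \left(-16\right)^{2} = 256$)
$\frac{P{\left(-12,-2 \right)}}{-144} + \frac{270}{370} = \frac{256}{-144} + \frac{270}{370} = 256 \left(- \frac{1}{144}\right) + 270 \cdot \frac{1}{370} = - \frac{16}{9} + \frac{27}{37} = - \frac{349}{333}$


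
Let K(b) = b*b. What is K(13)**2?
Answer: 28561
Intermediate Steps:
K(b) = b**2
K(13)**2 = (13**2)**2 = 169**2 = 28561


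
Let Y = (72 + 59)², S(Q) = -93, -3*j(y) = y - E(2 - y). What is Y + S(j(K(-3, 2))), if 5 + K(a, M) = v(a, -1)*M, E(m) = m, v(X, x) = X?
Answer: 17068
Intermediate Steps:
K(a, M) = -5 + M*a (K(a, M) = -5 + a*M = -5 + M*a)
j(y) = ⅔ - 2*y/3 (j(y) = -(y - (2 - y))/3 = -(y + (-2 + y))/3 = -(-2 + 2*y)/3 = ⅔ - 2*y/3)
Y = 17161 (Y = 131² = 17161)
Y + S(j(K(-3, 2))) = 17161 - 93 = 17068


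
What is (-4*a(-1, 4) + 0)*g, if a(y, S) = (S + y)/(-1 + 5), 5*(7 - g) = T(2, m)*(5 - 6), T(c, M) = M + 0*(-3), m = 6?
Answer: -123/5 ≈ -24.600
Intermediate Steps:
T(c, M) = M (T(c, M) = M + 0 = M)
g = 41/5 (g = 7 - 6*(5 - 6)/5 = 7 - 6*(-1)/5 = 7 - 1/5*(-6) = 7 + 6/5 = 41/5 ≈ 8.2000)
a(y, S) = S/4 + y/4 (a(y, S) = (S + y)/4 = (S + y)*(1/4) = S/4 + y/4)
(-4*a(-1, 4) + 0)*g = (-4*((1/4)*4 + (1/4)*(-1)) + 0)*(41/5) = (-4*(1 - 1/4) + 0)*(41/5) = (-4*3/4 + 0)*(41/5) = (-3 + 0)*(41/5) = -3*41/5 = -123/5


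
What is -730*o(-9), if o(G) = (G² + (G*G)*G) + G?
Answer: 479610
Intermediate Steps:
o(G) = G + G² + G³ (o(G) = (G² + G²*G) + G = (G² + G³) + G = G + G² + G³)
-730*o(-9) = -(-6570)*(1 - 9 + (-9)²) = -(-6570)*(1 - 9 + 81) = -(-6570)*73 = -730*(-657) = 479610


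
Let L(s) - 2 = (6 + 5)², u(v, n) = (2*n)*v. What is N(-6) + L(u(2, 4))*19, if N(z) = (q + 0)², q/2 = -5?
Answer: 2437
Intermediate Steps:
u(v, n) = 2*n*v
L(s) = 123 (L(s) = 2 + (6 + 5)² = 2 + 11² = 2 + 121 = 123)
q = -10 (q = 2*(-5) = -10)
N(z) = 100 (N(z) = (-10 + 0)² = (-10)² = 100)
N(-6) + L(u(2, 4))*19 = 100 + 123*19 = 100 + 2337 = 2437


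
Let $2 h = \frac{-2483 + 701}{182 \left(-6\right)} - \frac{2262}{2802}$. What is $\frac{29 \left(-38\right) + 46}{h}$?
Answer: $- \frac{179507328}{70085} \approx -2561.3$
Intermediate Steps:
$h = \frac{70085}{169988}$ ($h = \frac{\frac{-2483 + 701}{182 \left(-6\right)} - \frac{2262}{2802}}{2} = \frac{- \frac{1782}{-1092} - \frac{377}{467}}{2} = \frac{\left(-1782\right) \left(- \frac{1}{1092}\right) - \frac{377}{467}}{2} = \frac{\frac{297}{182} - \frac{377}{467}}{2} = \frac{1}{2} \cdot \frac{70085}{84994} = \frac{70085}{169988} \approx 0.41229$)
$\frac{29 \left(-38\right) + 46}{h} = \frac{29 \left(-38\right) + 46}{\frac{70085}{169988}} = \left(-1102 + 46\right) \frac{169988}{70085} = \left(-1056\right) \frac{169988}{70085} = - \frac{179507328}{70085}$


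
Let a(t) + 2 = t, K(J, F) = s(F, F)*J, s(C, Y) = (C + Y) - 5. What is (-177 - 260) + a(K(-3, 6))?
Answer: -460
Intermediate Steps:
s(C, Y) = -5 + C + Y
K(J, F) = J*(-5 + 2*F) (K(J, F) = (-5 + F + F)*J = (-5 + 2*F)*J = J*(-5 + 2*F))
a(t) = -2 + t
(-177 - 260) + a(K(-3, 6)) = (-177 - 260) + (-2 - 3*(-5 + 2*6)) = -437 + (-2 - 3*(-5 + 12)) = -437 + (-2 - 3*7) = -437 + (-2 - 21) = -437 - 23 = -460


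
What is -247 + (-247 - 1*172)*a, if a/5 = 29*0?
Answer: -247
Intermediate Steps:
a = 0 (a = 5*(29*0) = 5*0 = 0)
-247 + (-247 - 1*172)*a = -247 + (-247 - 1*172)*0 = -247 + (-247 - 172)*0 = -247 - 419*0 = -247 + 0 = -247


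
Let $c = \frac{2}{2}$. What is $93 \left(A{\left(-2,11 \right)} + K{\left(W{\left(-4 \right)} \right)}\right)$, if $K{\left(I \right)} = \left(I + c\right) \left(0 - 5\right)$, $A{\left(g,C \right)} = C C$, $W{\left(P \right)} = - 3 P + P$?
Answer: $7068$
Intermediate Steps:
$c = 1$ ($c = 2 \cdot \frac{1}{2} = 1$)
$W{\left(P \right)} = - 2 P$
$A{\left(g,C \right)} = C^{2}$
$K{\left(I \right)} = -5 - 5 I$ ($K{\left(I \right)} = \left(I + 1\right) \left(0 - 5\right) = \left(1 + I\right) \left(-5\right) = -5 - 5 I$)
$93 \left(A{\left(-2,11 \right)} + K{\left(W{\left(-4 \right)} \right)}\right) = 93 \left(11^{2} - \left(5 + 5 \left(\left(-2\right) \left(-4\right)\right)\right)\right) = 93 \left(121 - 45\right) = 93 \cdot 76 = 7068$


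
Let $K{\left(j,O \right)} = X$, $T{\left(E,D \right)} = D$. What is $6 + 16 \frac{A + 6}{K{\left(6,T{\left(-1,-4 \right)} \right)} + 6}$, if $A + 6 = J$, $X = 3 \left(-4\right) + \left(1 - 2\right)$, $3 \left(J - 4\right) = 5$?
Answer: $- \frac{146}{21} \approx -6.9524$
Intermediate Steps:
$J = \frac{17}{3}$ ($J = 4 + \frac{1}{3} \cdot 5 = 4 + \frac{5}{3} = \frac{17}{3} \approx 5.6667$)
$X = -13$ ($X = -12 - 1 = -13$)
$K{\left(j,O \right)} = -13$
$A = - \frac{1}{3}$ ($A = -6 + \frac{17}{3} = - \frac{1}{3} \approx -0.33333$)
$6 + 16 \frac{A + 6}{K{\left(6,T{\left(-1,-4 \right)} \right)} + 6} = 6 + 16 \frac{- \frac{1}{3} + 6}{-13 + 6} = 6 + 16 \frac{17}{3 \left(-7\right)} = 6 + 16 \cdot \frac{17}{3} \left(- \frac{1}{7}\right) = 6 + 16 \left(- \frac{17}{21}\right) = 6 - \frac{272}{21} = - \frac{146}{21}$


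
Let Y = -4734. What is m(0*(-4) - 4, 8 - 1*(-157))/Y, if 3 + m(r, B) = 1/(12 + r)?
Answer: 23/37872 ≈ 0.00060731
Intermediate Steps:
m(r, B) = -3 + 1/(12 + r)
m(0*(-4) - 4, 8 - 1*(-157))/Y = ((-35 - 3*(0*(-4) - 4))/(12 + (0*(-4) - 4)))/(-4734) = ((-35 - 3*(0 - 4))/(12 + (0 - 4)))*(-1/4734) = ((-35 - 3*(-4))/(12 - 4))*(-1/4734) = ((-35 + 12)/8)*(-1/4734) = ((⅛)*(-23))*(-1/4734) = -23/8*(-1/4734) = 23/37872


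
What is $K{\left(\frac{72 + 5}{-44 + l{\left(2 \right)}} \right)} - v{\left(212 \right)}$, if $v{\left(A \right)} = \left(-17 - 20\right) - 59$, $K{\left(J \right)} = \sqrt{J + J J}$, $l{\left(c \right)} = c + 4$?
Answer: $96 + \frac{\sqrt{3003}}{38} \approx 97.442$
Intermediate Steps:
$l{\left(c \right)} = 4 + c$
$K{\left(J \right)} = \sqrt{J + J^{2}}$
$v{\left(A \right)} = -96$ ($v{\left(A \right)} = -37 - 59 = -96$)
$K{\left(\frac{72 + 5}{-44 + l{\left(2 \right)}} \right)} - v{\left(212 \right)} = \sqrt{\frac{72 + 5}{-44 + \left(4 + 2\right)} \left(1 + \frac{72 + 5}{-44 + \left(4 + 2\right)}\right)} - -96 = \sqrt{\frac{77}{-44 + 6} \left(1 + \frac{77}{-44 + 6}\right)} + 96 = \sqrt{\frac{77}{-38} \left(1 + \frac{77}{-38}\right)} + 96 = \sqrt{77 \left(- \frac{1}{38}\right) \left(1 + 77 \left(- \frac{1}{38}\right)\right)} + 96 = \sqrt{- \frac{77 \left(1 - \frac{77}{38}\right)}{38}} + 96 = \sqrt{\left(- \frac{77}{38}\right) \left(- \frac{39}{38}\right)} + 96 = \sqrt{\frac{3003}{1444}} + 96 = \frac{\sqrt{3003}}{38} + 96 = 96 + \frac{\sqrt{3003}}{38}$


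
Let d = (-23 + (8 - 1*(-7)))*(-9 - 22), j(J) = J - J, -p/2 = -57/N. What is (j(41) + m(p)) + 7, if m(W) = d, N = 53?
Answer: 255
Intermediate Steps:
p = 114/53 (p = -(-114)/53 = -2*(-57/53) = 114/53 ≈ 2.1509)
j(J) = 0
d = 248 (d = (-23 + (8 + 7))*(-31) = (-23 + 15)*(-31) = -8*(-31) = 248)
m(W) = 248
(j(41) + m(p)) + 7 = (0 + 248) + 7 = 248 + 7 = 255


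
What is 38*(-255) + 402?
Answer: -9288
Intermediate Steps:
38*(-255) + 402 = -9690 + 402 = -9288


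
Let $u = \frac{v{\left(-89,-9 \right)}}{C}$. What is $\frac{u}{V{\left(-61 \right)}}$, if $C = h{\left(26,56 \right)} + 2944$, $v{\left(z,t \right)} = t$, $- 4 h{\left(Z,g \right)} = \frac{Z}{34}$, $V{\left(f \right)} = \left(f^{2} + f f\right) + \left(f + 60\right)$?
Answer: $- \frac{612}{1489531939} \approx -4.1087 \cdot 10^{-7}$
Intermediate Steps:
$V{\left(f \right)} = 60 + f + 2 f^{2}$ ($V{\left(f \right)} = \left(f^{2} + f^{2}\right) + \left(60 + f\right) = 2 f^{2} + \left(60 + f\right) = 60 + f + 2 f^{2}$)
$h{\left(Z,g \right)} = - \frac{Z}{136}$ ($h{\left(Z,g \right)} = - \frac{Z \frac{1}{34}}{4} = - \frac{\frac{1}{34} Z}{4} = - \frac{Z}{136}$)
$C = \frac{200179}{68}$ ($C = \left(- \frac{1}{136}\right) 26 + 2944 = - \frac{13}{68} + 2944 = \frac{200179}{68} \approx 2943.8$)
$u = - \frac{612}{200179}$ ($u = - \frac{9}{\frac{200179}{68}} = \left(-9\right) \frac{68}{200179} = - \frac{612}{200179} \approx -0.0030573$)
$\frac{u}{V{\left(-61 \right)}} = - \frac{612}{200179 \left(60 - 61 + 2 \left(-61\right)^{2}\right)} = - \frac{612}{200179 \left(60 - 61 + 2 \cdot 3721\right)} = - \frac{612}{200179 \left(60 - 61 + 7442\right)} = - \frac{612}{200179 \cdot 7441} = \left(- \frac{612}{200179}\right) \frac{1}{7441} = - \frac{612}{1489531939}$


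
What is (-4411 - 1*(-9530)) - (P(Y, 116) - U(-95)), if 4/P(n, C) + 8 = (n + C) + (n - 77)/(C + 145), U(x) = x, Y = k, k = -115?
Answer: 3381500/673 ≈ 5024.5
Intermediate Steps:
Y = -115
P(n, C) = 4/(-8 + C + n + (-77 + n)/(145 + C)) (P(n, C) = 4/(-8 + ((n + C) + (n - 77)/(C + 145))) = 4/(-8 + ((C + n) + (-77 + n)/(145 + C))) = 4/(-8 + (C + n + (-77 + n)/(145 + C))) = 4/(-8 + C + n + (-77 + n)/(145 + C)))
(-4411 - 1*(-9530)) - (P(Y, 116) - U(-95)) = (-4411 - 1*(-9530)) - (4*(145 + 116)/(-1237 + 116² + 137*116 + 146*(-115) + 116*(-115)) - 1*(-95)) = (-4411 + 9530) - (4*261/(-1237 + 13456 + 15892 - 16790 - 13340) + 95) = 5119 - (4*261/(-2019) + 95) = 5119 - (4*(-1/2019)*261 + 95) = 5119 - (-348/673 + 95) = 5119 - 1*63587/673 = 5119 - 63587/673 = 3381500/673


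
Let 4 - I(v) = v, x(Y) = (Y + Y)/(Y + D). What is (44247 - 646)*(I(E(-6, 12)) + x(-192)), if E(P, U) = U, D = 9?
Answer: -15696360/61 ≈ -2.5732e+5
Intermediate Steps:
x(Y) = 2*Y/(9 + Y) (x(Y) = (Y + Y)/(Y + 9) = (2*Y)/(9 + Y) = 2*Y/(9 + Y))
I(v) = 4 - v
(44247 - 646)*(I(E(-6, 12)) + x(-192)) = (44247 - 646)*((4 - 1*12) + 2*(-192)/(9 - 192)) = 43601*((4 - 12) + 2*(-192)/(-183)) = 43601*(-8 + 2*(-192)*(-1/183)) = 43601*(-8 + 128/61) = 43601*(-360/61) = -15696360/61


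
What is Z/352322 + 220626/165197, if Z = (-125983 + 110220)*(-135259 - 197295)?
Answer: 433024225408933/29101268717 ≈ 14880.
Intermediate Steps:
Z = 5242048702 (Z = -15763*(-332554) = 5242048702)
Z/352322 + 220626/165197 = 5242048702/352322 + 220626/165197 = 5242048702*(1/352322) + 220626*(1/165197) = 2621024351/176161 + 220626/165197 = 433024225408933/29101268717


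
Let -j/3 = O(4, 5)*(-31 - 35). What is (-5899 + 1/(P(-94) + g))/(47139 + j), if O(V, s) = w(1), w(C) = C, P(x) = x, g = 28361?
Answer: -55582344/446024993 ≈ -0.12462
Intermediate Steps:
O(V, s) = 1
j = 198 (j = -3*(-31 - 35) = -3*(-66) = 198)
(-5899 + 1/(P(-94) + g))/(47139 + j) = (-5899 + 1/(-94 + 28361))/(47139 + 198) = (-5899 + 1/28267)/47337 = (-5899 + 1/28267)*(1/47337) = -166747032/28267*1/47337 = -55582344/446024993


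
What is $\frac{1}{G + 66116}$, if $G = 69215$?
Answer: $\frac{1}{135331} \approx 7.3893 \cdot 10^{-6}$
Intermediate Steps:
$\frac{1}{G + 66116} = \frac{1}{69215 + 66116} = \frac{1}{135331}$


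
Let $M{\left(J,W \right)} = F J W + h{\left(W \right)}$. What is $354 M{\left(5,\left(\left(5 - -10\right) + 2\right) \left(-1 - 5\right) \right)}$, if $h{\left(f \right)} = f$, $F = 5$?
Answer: $-938808$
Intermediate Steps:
$M{\left(J,W \right)} = W + 5 J W$ ($M{\left(J,W \right)} = 5 J W + W = W + 5 J W$)
$354 M{\left(5,\left(\left(5 - -10\right) + 2\right) \left(-1 - 5\right) \right)} = 354 \left(\left(5 - -10\right) + 2\right) \left(-1 - 5\right) \left(1 + 5 \cdot 5\right) = 354 \left(\left(5 + 10\right) + 2\right) \left(-6\right) \left(1 + 25\right) = 354 \left(15 + 2\right) \left(-6\right) 26 = 354 \cdot 17 \left(-6\right) 26 = 354 \left(\left(-102\right) 26\right) = 354 \left(-2652\right) = -938808$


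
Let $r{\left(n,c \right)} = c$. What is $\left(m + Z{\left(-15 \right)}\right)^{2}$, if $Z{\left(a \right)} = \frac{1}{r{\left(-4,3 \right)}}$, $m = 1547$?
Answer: $\frac{21548164}{9} \approx 2.3942 \cdot 10^{6}$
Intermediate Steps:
$Z{\left(a \right)} = \frac{1}{3}$
$\left(m + Z{\left(-15 \right)}\right)^{2} = \left(1547 + \frac{1}{3}\right)^{2} = \left(\frac{4642}{3}\right)^{2} = \frac{21548164}{9}$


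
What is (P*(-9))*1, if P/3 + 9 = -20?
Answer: 783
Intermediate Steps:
P = -87 (P = -27 + 3*(-20) = -27 - 60 = -87)
(P*(-9))*1 = -87*(-9)*1 = 783*1 = 783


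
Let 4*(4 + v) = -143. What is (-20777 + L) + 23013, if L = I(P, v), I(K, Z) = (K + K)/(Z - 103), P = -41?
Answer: 1277084/571 ≈ 2236.6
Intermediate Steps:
v = -159/4 (v = -4 + (¼)*(-143) = -4 - 143/4 = -159/4 ≈ -39.750)
I(K, Z) = 2*K/(-103 + Z) (I(K, Z) = (2*K)/(-103 + Z) = 2*K/(-103 + Z))
L = 328/571 (L = 2*(-41)/(-103 - 159/4) = 2*(-41)/(-571/4) = 2*(-41)*(-4/571) = 328/571 ≈ 0.57443)
(-20777 + L) + 23013 = (-20777 + 328/571) + 23013 = -11863339/571 + 23013 = 1277084/571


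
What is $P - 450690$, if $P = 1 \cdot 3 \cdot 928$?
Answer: $-447906$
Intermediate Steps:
$P = 2784$ ($P = 3 \cdot 928 = 2784$)
$P - 450690 = 2784 - 450690 = -447906$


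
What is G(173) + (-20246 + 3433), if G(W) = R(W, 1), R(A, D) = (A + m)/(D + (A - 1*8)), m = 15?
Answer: -1395385/83 ≈ -16812.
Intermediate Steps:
R(A, D) = (15 + A)/(-8 + A + D) (R(A, D) = (A + 15)/(D + (A - 1*8)) = (15 + A)/(D + (A - 8)) = (15 + A)/(D + (-8 + A)) = (15 + A)/(-8 + A + D))
G(W) = (15 + W)/(-7 + W) (G(W) = (15 + W)/(-8 + W + 1) = (15 + W)/(-7 + W))
G(173) + (-20246 + 3433) = (15 + 173)/(-7 + 173) + (-20246 + 3433) = 188/166 - 16813 = (1/166)*188 - 16813 = 94/83 - 16813 = -1395385/83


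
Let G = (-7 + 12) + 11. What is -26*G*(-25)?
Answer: 10400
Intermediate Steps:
G = 16 (G = 5 + 11 = 16)
-26*G*(-25) = -26*16*(-25) = -416*(-25) = 10400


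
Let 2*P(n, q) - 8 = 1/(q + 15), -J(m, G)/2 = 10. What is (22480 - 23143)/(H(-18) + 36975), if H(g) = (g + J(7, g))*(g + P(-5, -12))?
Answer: -153/8654 ≈ -0.017680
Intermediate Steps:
J(m, G) = -20 (J(m, G) = -2*10 = -20)
P(n, q) = 4 + 1/(2*(15 + q)) (P(n, q) = 4 + 1/(2*(q + 15)) = 4 + 1/(2*(15 + q)))
H(g) = (-20 + g)*(25/6 + g) (H(g) = (g - 20)*(g + (121 + 8*(-12))/(2*(15 - 12))) = (-20 + g)*(g + (½)*(121 - 96)/3) = (-20 + g)*(g + (½)*(⅓)*25) = (-20 + g)*(g + 25/6) = (-20 + g)*(25/6 + g))
(22480 - 23143)/(H(-18) + 36975) = (22480 - 23143)/((-250/3 + (-18)² - 95/6*(-18)) + 36975) = -663/((-250/3 + 324 + 285) + 36975) = -663/(1577/3 + 36975) = -663/112502/3 = -663*3/112502 = -153/8654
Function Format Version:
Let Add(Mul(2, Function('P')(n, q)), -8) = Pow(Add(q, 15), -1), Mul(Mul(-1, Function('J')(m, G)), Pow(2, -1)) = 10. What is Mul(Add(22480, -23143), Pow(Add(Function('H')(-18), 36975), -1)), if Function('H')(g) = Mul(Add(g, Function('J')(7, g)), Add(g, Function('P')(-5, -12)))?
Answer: Rational(-153, 8654) ≈ -0.017680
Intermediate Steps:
Function('J')(m, G) = -20 (Function('J')(m, G) = Mul(-2, 10) = -20)
Function('P')(n, q) = Add(4, Mul(Rational(1, 2), Pow(Add(15, q), -1))) (Function('P')(n, q) = Add(4, Mul(Rational(1, 2), Pow(Add(q, 15), -1))) = Add(4, Mul(Rational(1, 2), Pow(Add(15, q), -1))))
Function('H')(g) = Mul(Add(-20, g), Add(Rational(25, 6), g)) (Function('H')(g) = Mul(Add(g, -20), Add(g, Mul(Rational(1, 2), Pow(Add(15, -12), -1), Add(121, Mul(8, -12))))) = Mul(Add(-20, g), Add(g, Mul(Rational(1, 2), Pow(3, -1), Add(121, -96)))) = Mul(Add(-20, g), Add(g, Mul(Rational(1, 2), Rational(1, 3), 25))) = Mul(Add(-20, g), Add(g, Rational(25, 6))) = Mul(Add(-20, g), Add(Rational(25, 6), g)))
Mul(Add(22480, -23143), Pow(Add(Function('H')(-18), 36975), -1)) = Mul(Add(22480, -23143), Pow(Add(Add(Rational(-250, 3), Pow(-18, 2), Mul(Rational(-95, 6), -18)), 36975), -1)) = Mul(-663, Pow(Add(Add(Rational(-250, 3), 324, 285), 36975), -1)) = Mul(-663, Pow(Add(Rational(1577, 3), 36975), -1)) = Mul(-663, Pow(Rational(112502, 3), -1)) = Mul(-663, Rational(3, 112502)) = Rational(-153, 8654)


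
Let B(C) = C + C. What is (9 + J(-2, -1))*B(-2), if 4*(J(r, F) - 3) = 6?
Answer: -54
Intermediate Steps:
J(r, F) = 9/2 (J(r, F) = 3 + (¼)*6 = 3 + 3/2 = 9/2)
B(C) = 2*C
(9 + J(-2, -1))*B(-2) = (9 + 9/2)*(2*(-2)) = (27/2)*(-4) = -54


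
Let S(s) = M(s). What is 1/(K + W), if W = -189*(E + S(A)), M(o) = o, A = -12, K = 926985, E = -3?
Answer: 1/929820 ≈ 1.0755e-6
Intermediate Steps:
S(s) = s
W = 2835 (W = -189*(-3 - 12) = -189*(-15) = 2835)
1/(K + W) = 1/(926985 + 2835) = 1/929820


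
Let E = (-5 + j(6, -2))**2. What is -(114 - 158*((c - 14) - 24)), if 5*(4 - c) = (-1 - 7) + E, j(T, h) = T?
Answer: -26324/5 ≈ -5264.8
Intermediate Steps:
E = 1 (E = (-5 + 6)**2 = 1**2 = 1)
c = 27/5 (c = 4 - ((-1 - 7) + 1)/5 = 4 - (-8 + 1)/5 = 4 - 1/5*(-7) = 4 + 7/5 = 27/5 ≈ 5.4000)
-(114 - 158*((c - 14) - 24)) = -(114 - 158*((27/5 - 14) - 24)) = -(114 - 158*(-43/5 - 24)) = -(114 - 158*(-163/5)) = -(114 + 25754/5) = -1*26324/5 = -26324/5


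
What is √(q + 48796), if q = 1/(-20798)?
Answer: √21107041787186/20798 ≈ 220.90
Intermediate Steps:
q = -1/20798 ≈ -4.8082e-5
√(q + 48796) = √(-1/20798 + 48796) = √(1014859207/20798) = √21107041787186/20798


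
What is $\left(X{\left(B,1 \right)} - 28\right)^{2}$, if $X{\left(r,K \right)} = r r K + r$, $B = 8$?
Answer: $1936$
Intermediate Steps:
$X{\left(r,K \right)} = r + K r^{2}$ ($X{\left(r,K \right)} = r^{2} K + r = K r^{2} + r = r + K r^{2}$)
$\left(X{\left(B,1 \right)} - 28\right)^{2} = \left(8 \left(1 + 1 \cdot 8\right) - 28\right)^{2} = \left(8 \left(1 + 8\right) - 28\right)^{2} = \left(8 \cdot 9 - 28\right)^{2} = \left(72 - 28\right)^{2} = 44^{2} = 1936$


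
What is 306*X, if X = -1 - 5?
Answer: -1836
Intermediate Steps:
X = -6
306*X = 306*(-6) = -1836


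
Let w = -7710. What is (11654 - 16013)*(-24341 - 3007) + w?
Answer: 119202222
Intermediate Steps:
(11654 - 16013)*(-24341 - 3007) + w = (11654 - 16013)*(-24341 - 3007) - 7710 = -4359*(-27348) - 7710 = 119209932 - 7710 = 119202222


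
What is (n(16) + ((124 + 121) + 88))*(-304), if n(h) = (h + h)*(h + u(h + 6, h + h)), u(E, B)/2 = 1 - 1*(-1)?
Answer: -295792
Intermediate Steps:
u(E, B) = 4 (u(E, B) = 2*(1 - 1*(-1)) = 2*(1 + 1) = 2*2 = 4)
n(h) = 2*h*(4 + h) (n(h) = (h + h)*(h + 4) = (2*h)*(4 + h) = 2*h*(4 + h))
(n(16) + ((124 + 121) + 88))*(-304) = (2*16*(4 + 16) + ((124 + 121) + 88))*(-304) = (2*16*20 + (245 + 88))*(-304) = (640 + 333)*(-304) = 973*(-304) = -295792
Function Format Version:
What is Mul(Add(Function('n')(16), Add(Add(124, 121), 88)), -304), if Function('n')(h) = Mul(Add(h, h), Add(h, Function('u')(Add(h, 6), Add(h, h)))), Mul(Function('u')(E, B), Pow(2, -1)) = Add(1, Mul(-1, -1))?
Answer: -295792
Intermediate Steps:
Function('u')(E, B) = 4 (Function('u')(E, B) = Mul(2, Add(1, Mul(-1, -1))) = Mul(2, Add(1, 1)) = Mul(2, 2) = 4)
Function('n')(h) = Mul(2, h, Add(4, h)) (Function('n')(h) = Mul(Add(h, h), Add(h, 4)) = Mul(Mul(2, h), Add(4, h)) = Mul(2, h, Add(4, h)))
Mul(Add(Function('n')(16), Add(Add(124, 121), 88)), -304) = Mul(Add(Mul(2, 16, Add(4, 16)), Add(Add(124, 121), 88)), -304) = Mul(Add(Mul(2, 16, 20), Add(245, 88)), -304) = Mul(Add(640, 333), -304) = Mul(973, -304) = -295792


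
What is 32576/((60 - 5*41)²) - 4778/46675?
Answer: 56801094/39253675 ≈ 1.4470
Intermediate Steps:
32576/((60 - 5*41)²) - 4778/46675 = 32576/((60 - 205)²) - 4778*1/46675 = 32576/((-145)²) - 4778/46675 = 32576/21025 - 4778/46675 = 56801094/39253675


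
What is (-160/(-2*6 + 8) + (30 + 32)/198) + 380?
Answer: 41611/99 ≈ 420.31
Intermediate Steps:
(-160/(-2*6 + 8) + (30 + 32)/198) + 380 = (-160/(-12 + 8) + 62*(1/198)) + 380 = (-160/(-4) + 31/99) + 380 = (-160*(-¼) + 31/99) + 380 = (40 + 31/99) + 380 = 3991/99 + 380 = 41611/99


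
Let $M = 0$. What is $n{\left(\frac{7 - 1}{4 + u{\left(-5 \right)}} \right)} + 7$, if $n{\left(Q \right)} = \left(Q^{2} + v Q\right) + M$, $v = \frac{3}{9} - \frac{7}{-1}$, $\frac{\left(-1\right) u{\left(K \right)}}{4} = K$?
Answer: $\frac{427}{48} \approx 8.8958$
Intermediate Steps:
$u{\left(K \right)} = - 4 K$
$v = \frac{22}{3}$ ($v = 3 \cdot \frac{1}{9} - -7 = \frac{1}{3} + 7 = \frac{22}{3} \approx 7.3333$)
$n{\left(Q \right)} = Q^{2} + \frac{22 Q}{3}$ ($n{\left(Q \right)} = \left(Q^{2} + \frac{22 Q}{3}\right) + 0 = Q^{2} + \frac{22 Q}{3}$)
$n{\left(\frac{7 - 1}{4 + u{\left(-5 \right)}} \right)} + 7 = \frac{\frac{7 - 1}{4 - -20} \left(22 + 3 \frac{7 - 1}{4 - -20}\right)}{3} + 7 = \frac{\frac{6}{4 + 20} \left(22 + 3 \frac{6}{4 + 20}\right)}{3} + 7 = \frac{\frac{6}{24} \left(22 + 3 \cdot \frac{6}{24}\right)}{3} + 7 = \frac{6 \cdot \frac{1}{24} \left(22 + 3 \cdot 6 \cdot \frac{1}{24}\right)}{3} + 7 = \frac{1}{3} \cdot \frac{1}{4} \left(22 + 3 \cdot \frac{1}{4}\right) + 7 = \frac{1}{3} \cdot \frac{1}{4} \left(22 + \frac{3}{4}\right) + 7 = \frac{1}{3} \cdot \frac{1}{4} \cdot \frac{91}{4} + 7 = \frac{91}{48} + 7 = \frac{427}{48}$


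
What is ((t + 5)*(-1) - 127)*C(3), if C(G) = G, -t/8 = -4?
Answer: -492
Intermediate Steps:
t = 32 (t = -8*(-4) = 32)
((t + 5)*(-1) - 127)*C(3) = ((32 + 5)*(-1) - 127)*3 = (37*(-1) - 127)*3 = (-37 - 127)*3 = -164*3 = -492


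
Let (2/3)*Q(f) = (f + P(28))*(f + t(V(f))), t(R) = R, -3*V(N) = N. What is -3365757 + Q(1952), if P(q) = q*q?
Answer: 1974915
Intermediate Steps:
P(q) = q²
V(N) = -N/3
Q(f) = f*(784 + f) (Q(f) = 3*((f + 28²)*(f - f/3))/2 = 3*((f + 784)*(2*f/3))/2 = 3*((784 + f)*(2*f/3))/2 = 3*(2*f*(784 + f)/3)/2 = f*(784 + f))
-3365757 + Q(1952) = -3365757 + 1952*(784 + 1952) = -3365757 + 1952*2736 = -3365757 + 5340672 = 1974915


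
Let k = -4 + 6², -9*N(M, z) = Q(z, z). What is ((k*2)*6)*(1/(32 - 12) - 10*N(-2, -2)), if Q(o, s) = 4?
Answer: 25888/15 ≈ 1725.9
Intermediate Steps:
N(M, z) = -4/9 (N(M, z) = -⅑*4 = -4/9)
k = 32 (k = -4 + 36 = 32)
((k*2)*6)*(1/(32 - 12) - 10*N(-2, -2)) = ((32*2)*6)*(1/(32 - 12) - 10*(-4/9)) = (64*6)*(1/20 + 40/9) = 384*(1/20 + 40/9) = 384*(809/180) = 25888/15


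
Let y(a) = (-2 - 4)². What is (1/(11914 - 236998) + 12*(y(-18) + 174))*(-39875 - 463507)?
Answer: -47587358233063/37514 ≈ -1.2685e+9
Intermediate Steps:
y(a) = 36 (y(a) = (-6)² = 36)
(1/(11914 - 236998) + 12*(y(-18) + 174))*(-39875 - 463507) = (1/(11914 - 236998) + 12*(36 + 174))*(-39875 - 463507) = (1/(-225084) + 12*210)*(-503382) = (-1/225084 + 2520)*(-503382) = (567211679/225084)*(-503382) = -47587358233063/37514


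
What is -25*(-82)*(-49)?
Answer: -100450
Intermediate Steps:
-25*(-82)*(-49) = 2050*(-49) = -100450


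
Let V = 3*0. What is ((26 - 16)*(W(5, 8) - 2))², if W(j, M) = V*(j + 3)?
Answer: 400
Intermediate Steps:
V = 0
W(j, M) = 0 (W(j, M) = 0*(j + 3) = 0*(3 + j) = 0)
((26 - 16)*(W(5, 8) - 2))² = ((26 - 16)*(0 - 2))² = (10*(-2))² = (-20)² = 400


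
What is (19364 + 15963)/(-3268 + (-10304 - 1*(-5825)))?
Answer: -35327/7747 ≈ -4.5601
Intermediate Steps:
(19364 + 15963)/(-3268 + (-10304 - 1*(-5825))) = 35327/(-3268 + (-10304 + 5825)) = 35327/(-3268 - 4479) = 35327/(-7747) = 35327*(-1/7747) = -35327/7747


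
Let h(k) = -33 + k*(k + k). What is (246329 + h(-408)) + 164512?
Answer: 743736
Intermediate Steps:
h(k) = -33 + 2*k**2 (h(k) = -33 + k*(2*k) = -33 + 2*k**2)
(246329 + h(-408)) + 164512 = (246329 + (-33 + 2*(-408)**2)) + 164512 = (246329 + (-33 + 2*166464)) + 164512 = (246329 + (-33 + 332928)) + 164512 = (246329 + 332895) + 164512 = 579224 + 164512 = 743736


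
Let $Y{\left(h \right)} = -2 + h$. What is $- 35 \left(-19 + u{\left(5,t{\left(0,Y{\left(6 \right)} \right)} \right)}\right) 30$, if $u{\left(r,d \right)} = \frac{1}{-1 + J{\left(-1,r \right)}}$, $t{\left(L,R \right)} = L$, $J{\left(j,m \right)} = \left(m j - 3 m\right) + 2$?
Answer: $\frac{380100}{19} \approx 20005.0$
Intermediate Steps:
$J{\left(j,m \right)} = 2 - 3 m + j m$ ($J{\left(j,m \right)} = \left(j m - 3 m\right) + 2 = \left(- 3 m + j m\right) + 2 = 2 - 3 m + j m$)
$u{\left(r,d \right)} = \frac{1}{1 - 4 r}$ ($u{\left(r,d \right)} = \frac{1}{-1 - \left(-2 + 4 r\right)} = \frac{1}{1 - 4 r}$)
$- 35 \left(-19 + u{\left(5,t{\left(0,Y{\left(6 \right)} \right)} \right)}\right) 30 = - 35 \left(-19 - \frac{1}{-1 + 4 \cdot 5}\right) 30 = - 35 \left(-19 - \frac{1}{-1 + 20}\right) 30 = - 35 \left(-19 - \frac{1}{19}\right) 30 = \left(-35\right) \left(- \frac{362}{19}\right) 30 = \frac{12670}{19} \cdot 30 = \frac{380100}{19}$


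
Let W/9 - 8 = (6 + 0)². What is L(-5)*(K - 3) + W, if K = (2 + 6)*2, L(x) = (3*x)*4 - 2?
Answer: -410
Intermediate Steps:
L(x) = -2 + 12*x (L(x) = 12*x - 2 = -2 + 12*x)
W = 396 (W = 72 + 9*(6 + 0)² = 72 + 9*6² = 72 + 9*36 = 72 + 324 = 396)
K = 16 (K = 8*2 = 16)
L(-5)*(K - 3) + W = (-2 + 12*(-5))*(16 - 3) + 396 = (-2 - 60)*13 + 396 = -62*13 + 396 = -806 + 396 = -410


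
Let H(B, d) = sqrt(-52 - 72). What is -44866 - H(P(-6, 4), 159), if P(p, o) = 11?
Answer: -44866 - 2*I*sqrt(31) ≈ -44866.0 - 11.136*I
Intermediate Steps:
H(B, d) = 2*I*sqrt(31) (H(B, d) = sqrt(-124) = 2*I*sqrt(31))
-44866 - H(P(-6, 4), 159) = -44866 - 2*I*sqrt(31)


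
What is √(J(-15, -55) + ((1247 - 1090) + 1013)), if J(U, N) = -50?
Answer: 4*√70 ≈ 33.466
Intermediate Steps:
√(J(-15, -55) + ((1247 - 1090) + 1013)) = √(-50 + ((1247 - 1090) + 1013)) = √(-50 + (157 + 1013)) = √(-50 + 1170) = √1120 = 4*√70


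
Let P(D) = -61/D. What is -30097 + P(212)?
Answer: -6380625/212 ≈ -30097.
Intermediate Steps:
-30097 + P(212) = -30097 - 61/212 = -6380625/212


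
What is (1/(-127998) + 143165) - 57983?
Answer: 10903125635/127998 ≈ 85182.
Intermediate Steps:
(1/(-127998) + 143165) - 57983 = (-1/127998 + 143165) - 57983 = 18324833669/127998 - 57983 = 10903125635/127998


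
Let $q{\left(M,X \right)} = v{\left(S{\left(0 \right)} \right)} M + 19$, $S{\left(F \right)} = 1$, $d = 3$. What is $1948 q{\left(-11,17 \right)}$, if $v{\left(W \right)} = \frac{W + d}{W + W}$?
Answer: $-5844$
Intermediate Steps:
$v{\left(W \right)} = \frac{3 + W}{2 W}$ ($v{\left(W \right)} = \frac{W + 3}{W + W} = \frac{3 + W}{2 W}$)
$q{\left(M,X \right)} = 19 + 2 M$ ($q{\left(M,X \right)} = \frac{3 + 1}{2 \cdot 1} M + 19 = \frac{1}{2} \cdot 1 \cdot 4 M + 19 = 2 M + 19 = 19 + 2 M$)
$1948 q{\left(-11,17 \right)} = 1948 \left(19 + 2 \left(-11\right)\right) = 1948 \left(19 - 22\right) = 1948 \left(-3\right) = -5844$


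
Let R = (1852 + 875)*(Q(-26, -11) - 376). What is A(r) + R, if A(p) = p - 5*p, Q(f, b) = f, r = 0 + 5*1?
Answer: -1096274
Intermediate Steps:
r = 5 (r = 0 + 5 = 5)
A(p) = -4*p
R = -1096254 (R = (1852 + 875)*(-26 - 376) = 2727*(-402) = -1096254)
A(r) + R = -4*5 - 1096254 = -20 - 1096254 = -1096274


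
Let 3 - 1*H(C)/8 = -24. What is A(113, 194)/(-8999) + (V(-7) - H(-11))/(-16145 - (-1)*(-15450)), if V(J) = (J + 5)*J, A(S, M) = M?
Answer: -4311632/284323405 ≈ -0.015165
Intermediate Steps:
H(C) = 216 (H(C) = 24 - 8*(-24) = 24 + 192 = 216)
V(J) = J*(5 + J) (V(J) = (5 + J)*J = J*(5 + J))
A(113, 194)/(-8999) + (V(-7) - H(-11))/(-16145 - (-1)*(-15450)) = 194/(-8999) + (-7*(5 - 7) - 1*216)/(-16145 - (-1)*(-15450)) = 194*(-1/8999) + (-7*(-2) - 216)/(-16145 - 1*15450) = -194/8999 + (14 - 216)/(-16145 - 15450) = -194/8999 - 202/(-31595) = -194/8999 - 202*(-1/31595) = -194/8999 + 202/31595 = -4311632/284323405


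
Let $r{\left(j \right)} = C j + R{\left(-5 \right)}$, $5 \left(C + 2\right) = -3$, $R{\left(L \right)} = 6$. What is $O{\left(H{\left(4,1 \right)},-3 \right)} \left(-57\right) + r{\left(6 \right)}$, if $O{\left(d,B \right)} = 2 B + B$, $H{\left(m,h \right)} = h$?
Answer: $\frac{2517}{5} \approx 503.4$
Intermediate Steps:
$C = - \frac{13}{5}$ ($C = -2 + \frac{1}{5} \left(-3\right) = -2 - \frac{3}{5} = - \frac{13}{5} \approx -2.6$)
$O{\left(d,B \right)} = 3 B$
$r{\left(j \right)} = 6 - \frac{13 j}{5}$ ($r{\left(j \right)} = - \frac{13 j}{5} + 6 = 6 - \frac{13 j}{5}$)
$O{\left(H{\left(4,1 \right)},-3 \right)} \left(-57\right) + r{\left(6 \right)} = 3 \left(-3\right) \left(-57\right) + \left(6 - \frac{78}{5}\right) = \left(-9\right) \left(-57\right) + \left(6 - \frac{78}{5}\right) = 513 - \frac{48}{5} = \frac{2517}{5}$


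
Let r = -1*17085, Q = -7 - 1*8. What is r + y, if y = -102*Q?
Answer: -15555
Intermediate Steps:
Q = -15 (Q = -7 - 8 = -15)
r = -17085
y = 1530 (y = -102*(-15) = 1530)
r + y = -17085 + 1530 = -15555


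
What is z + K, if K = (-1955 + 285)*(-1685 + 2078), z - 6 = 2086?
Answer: -654218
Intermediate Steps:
z = 2092 (z = 6 + 2086 = 2092)
K = -656310 (K = -1670*393 = -656310)
z + K = 2092 - 656310 = -654218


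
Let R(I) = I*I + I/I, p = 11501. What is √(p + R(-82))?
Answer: √18226 ≈ 135.00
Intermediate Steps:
R(I) = 1 + I² (R(I) = I² + 1 = 1 + I²)
√(p + R(-82)) = √(11501 + (1 + (-82)²)) = √(11501 + (1 + 6724)) = √(11501 + 6725) = √18226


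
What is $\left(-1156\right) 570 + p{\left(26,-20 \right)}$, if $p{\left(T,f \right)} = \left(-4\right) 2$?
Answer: $-658928$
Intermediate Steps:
$p{\left(T,f \right)} = -8$
$\left(-1156\right) 570 + p{\left(26,-20 \right)} = \left(-1156\right) 570 - 8 = -658920 - 8 = -658928$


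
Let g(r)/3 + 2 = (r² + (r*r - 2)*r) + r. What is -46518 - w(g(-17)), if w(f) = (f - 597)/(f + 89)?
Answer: -319539354/6869 ≈ -46519.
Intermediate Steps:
g(r) = -6 + 3*r + 3*r² + 3*r*(-2 + r²) (g(r) = -6 + 3*((r² + (r*r - 2)*r) + r) = -6 + 3*((r² + (r² - 2)*r) + r) = -6 + 3*((r² + (-2 + r²)*r) + r) = -6 + 3*((r² + r*(-2 + r²)) + r) = -6 + 3*(r + r² + r*(-2 + r²)) = -6 + (3*r + 3*r² + 3*r*(-2 + r²)) = -6 + 3*r + 3*r² + 3*r*(-2 + r²))
w(f) = (-597 + f)/(89 + f)
-46518 - w(g(-17)) = -46518 - (-597 + (-6 - 3*(-17) + 3*(-17)² + 3*(-17)³))/(89 + (-6 - 3*(-17) + 3*(-17)² + 3*(-17)³)) = -46518 - (-597 + (-6 + 51 + 3*289 + 3*(-4913)))/(89 + (-6 + 51 + 3*289 + 3*(-4913))) = -46518 - (-597 + (-6 + 51 + 867 - 14739))/(89 + (-6 + 51 + 867 - 14739)) = -46518 - (-597 - 13827)/(89 - 13827) = -46518 - (-14424)/(-13738) = -46518 - (-1)*(-14424)/13738 = -46518 - 1*7212/6869 = -46518 - 7212/6869 = -319539354/6869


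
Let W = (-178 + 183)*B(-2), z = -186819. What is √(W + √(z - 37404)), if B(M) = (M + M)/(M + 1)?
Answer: √(20 + I*√224223) ≈ 15.715 + 15.066*I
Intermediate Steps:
B(M) = 2*M/(1 + M) (B(M) = (2*M)/(1 + M) = 2*M/(1 + M))
W = 20 (W = (-178 + 183)*(2*(-2)/(1 - 2)) = 5*(2*(-2)/(-1)) = 5*(2*(-2)*(-1)) = 5*4 = 20)
√(W + √(z - 37404)) = √(20 + √(-186819 - 37404)) = √(20 + √(-224223)) = √(20 + I*√224223)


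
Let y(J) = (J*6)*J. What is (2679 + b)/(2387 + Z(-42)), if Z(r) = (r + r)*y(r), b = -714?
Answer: -1965/886669 ≈ -0.0022162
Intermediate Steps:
y(J) = 6*J² (y(J) = (6*J)*J = 6*J²)
Z(r) = 12*r³ (Z(r) = (r + r)*(6*r²) = (2*r)*(6*r²) = 12*r³)
(2679 + b)/(2387 + Z(-42)) = (2679 - 714)/(2387 + 12*(-42)³) = 1965/(2387 + 12*(-74088)) = 1965/(2387 - 889056) = 1965/(-886669) = 1965*(-1/886669) = -1965/886669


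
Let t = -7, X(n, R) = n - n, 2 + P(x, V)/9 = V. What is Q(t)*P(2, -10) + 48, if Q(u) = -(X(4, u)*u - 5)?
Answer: -492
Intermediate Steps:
P(x, V) = -18 + 9*V
X(n, R) = 0
Q(u) = 5 (Q(u) = -(0*u - 5) = -(0 - 5) = -1*(-5) = 5)
Q(t)*P(2, -10) + 48 = 5*(-18 + 9*(-10)) + 48 = 5*(-18 - 90) + 48 = 5*(-108) + 48 = -540 + 48 = -492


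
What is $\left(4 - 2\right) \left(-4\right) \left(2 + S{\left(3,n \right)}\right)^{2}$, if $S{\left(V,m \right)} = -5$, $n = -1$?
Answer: $-72$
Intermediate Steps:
$\left(4 - 2\right) \left(-4\right) \left(2 + S{\left(3,n \right)}\right)^{2} = \left(4 - 2\right) \left(-4\right) \left(2 - 5\right)^{2} = \left(4 - 2\right) \left(-4\right) \left(-3\right)^{2} = 2 \left(-4\right) 9 = \left(-8\right) 9 = -72$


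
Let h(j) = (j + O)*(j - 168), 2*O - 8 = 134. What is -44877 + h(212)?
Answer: -32425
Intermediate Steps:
O = 71 (O = 4 + (½)*134 = 4 + 67 = 71)
h(j) = (-168 + j)*(71 + j) (h(j) = (j + 71)*(j - 168) = (71 + j)*(-168 + j) = (-168 + j)*(71 + j))
-44877 + h(212) = -44877 + (-11928 + 212² - 97*212) = -44877 + (-11928 + 44944 - 20564) = -44877 + 12452 = -32425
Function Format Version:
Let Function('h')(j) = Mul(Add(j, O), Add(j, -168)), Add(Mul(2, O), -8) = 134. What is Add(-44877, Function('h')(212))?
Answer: -32425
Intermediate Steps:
O = 71 (O = Add(4, Mul(Rational(1, 2), 134)) = Add(4, 67) = 71)
Function('h')(j) = Mul(Add(-168, j), Add(71, j)) (Function('h')(j) = Mul(Add(j, 71), Add(j, -168)) = Mul(Add(71, j), Add(-168, j)) = Mul(Add(-168, j), Add(71, j)))
Add(-44877, Function('h')(212)) = Add(-44877, Add(-11928, Pow(212, 2), Mul(-97, 212))) = Add(-44877, Add(-11928, 44944, -20564)) = Add(-44877, 12452) = -32425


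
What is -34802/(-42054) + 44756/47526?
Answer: 294680723/166554867 ≈ 1.7693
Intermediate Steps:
-34802/(-42054) + 44756/47526 = -34802*(-1/42054) + 44756*(1/47526) = 17401/21027 + 22378/23763 = 294680723/166554867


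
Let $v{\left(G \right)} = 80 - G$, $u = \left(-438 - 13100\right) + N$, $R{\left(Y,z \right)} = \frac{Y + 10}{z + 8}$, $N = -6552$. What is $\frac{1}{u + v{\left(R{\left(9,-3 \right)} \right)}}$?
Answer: $- \frac{5}{100069} \approx -4.9966 \cdot 10^{-5}$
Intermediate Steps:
$R{\left(Y,z \right)} = \frac{10 + Y}{8 + z}$
$u = -20090$ ($u = \left(-438 - 13100\right) - 6552 = -13538 - 6552 = -20090$)
$\frac{1}{u + v{\left(R{\left(9,-3 \right)} \right)}} = \frac{1}{-20090 + \left(80 - \frac{10 + 9}{8 - 3}\right)} = \frac{1}{-20090 + \left(80 - \frac{1}{5} \cdot 19\right)} = \frac{1}{-20090 + \left(80 - \frac{19}{5}\right)} = \frac{1}{-20090 + \frac{381}{5}} = \frac{1}{- \frac{100069}{5}} = - \frac{5}{100069}$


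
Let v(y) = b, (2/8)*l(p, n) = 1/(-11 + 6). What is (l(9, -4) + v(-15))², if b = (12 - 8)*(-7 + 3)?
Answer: 7056/25 ≈ 282.24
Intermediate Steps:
l(p, n) = -⅘ (l(p, n) = 4/(-11 + 6) = 4/(-5) = 4*(-⅕) = -⅘)
b = -16 (b = 4*(-4) = -16)
v(y) = -16
(l(9, -4) + v(-15))² = (-⅘ - 16)² = (-84/5)² = 7056/25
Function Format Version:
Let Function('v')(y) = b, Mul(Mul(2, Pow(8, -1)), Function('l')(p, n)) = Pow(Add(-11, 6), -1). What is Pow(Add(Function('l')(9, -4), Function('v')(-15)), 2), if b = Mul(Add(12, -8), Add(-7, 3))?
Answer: Rational(7056, 25) ≈ 282.24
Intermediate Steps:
Function('l')(p, n) = Rational(-4, 5) (Function('l')(p, n) = Mul(4, Pow(Add(-11, 6), -1)) = Mul(4, Pow(-5, -1)) = Mul(4, Rational(-1, 5)) = Rational(-4, 5))
b = -16 (b = Mul(4, -4) = -16)
Function('v')(y) = -16
Pow(Add(Function('l')(9, -4), Function('v')(-15)), 2) = Pow(Add(Rational(-4, 5), -16), 2) = Pow(Rational(-84, 5), 2) = Rational(7056, 25)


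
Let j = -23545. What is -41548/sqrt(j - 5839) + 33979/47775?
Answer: 33979/47775 + 10387*I*sqrt(7346)/3673 ≈ 0.71123 + 242.38*I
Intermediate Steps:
-41548/sqrt(j - 5839) + 33979/47775 = -41548/sqrt(-23545 - 5839) + 33979/47775 = -41548*(-I*sqrt(7346)/14692) + 33979*(1/47775) = -41548*(-I*sqrt(7346)/14692) + 33979/47775 = -(-10387)*I*sqrt(7346)/3673 + 33979/47775 = 10387*I*sqrt(7346)/3673 + 33979/47775 = 33979/47775 + 10387*I*sqrt(7346)/3673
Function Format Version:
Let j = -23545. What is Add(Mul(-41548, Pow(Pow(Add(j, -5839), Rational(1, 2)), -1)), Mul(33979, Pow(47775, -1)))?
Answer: Add(Rational(33979, 47775), Mul(Rational(10387, 3673), I, Pow(7346, Rational(1, 2)))) ≈ Add(0.71123, Mul(242.38, I))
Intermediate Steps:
Add(Mul(-41548, Pow(Pow(Add(j, -5839), Rational(1, 2)), -1)), Mul(33979, Pow(47775, -1))) = Add(Mul(-41548, Pow(Pow(Add(-23545, -5839), Rational(1, 2)), -1)), Mul(33979, Pow(47775, -1))) = Add(Mul(-41548, Pow(Pow(-29384, Rational(1, 2)), -1)), Mul(33979, Rational(1, 47775))) = Add(Mul(-41548, Pow(Mul(2, I, Pow(7346, Rational(1, 2))), -1)), Rational(33979, 47775)) = Add(Mul(-41548, Mul(Rational(-1, 14692), I, Pow(7346, Rational(1, 2)))), Rational(33979, 47775)) = Add(Mul(Rational(10387, 3673), I, Pow(7346, Rational(1, 2))), Rational(33979, 47775)) = Add(Rational(33979, 47775), Mul(Rational(10387, 3673), I, Pow(7346, Rational(1, 2))))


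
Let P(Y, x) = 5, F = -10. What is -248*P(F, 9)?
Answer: -1240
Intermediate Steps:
-248*P(F, 9) = -248*5 = -1240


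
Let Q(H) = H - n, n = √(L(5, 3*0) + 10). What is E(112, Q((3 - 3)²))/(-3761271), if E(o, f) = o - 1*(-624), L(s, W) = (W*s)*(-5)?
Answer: -736/3761271 ≈ -0.00019568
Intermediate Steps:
L(s, W) = -5*W*s
n = √10 (n = √(-5*3*0*5 + 10) = √(-5*0*5 + 10) = √(0 + 10) = √10 ≈ 3.1623)
Q(H) = H - √10
E(o, f) = 624 + o (E(o, f) = o + 624 = 624 + o)
E(112, Q((3 - 3)²))/(-3761271) = (624 + 112)/(-3761271) = 736*(-1/3761271) = -736/3761271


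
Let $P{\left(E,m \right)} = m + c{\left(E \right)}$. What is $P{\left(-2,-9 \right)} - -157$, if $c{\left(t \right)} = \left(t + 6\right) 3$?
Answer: $160$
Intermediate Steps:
$c{\left(t \right)} = 18 + 3 t$ ($c{\left(t \right)} = \left(6 + t\right) 3 = 18 + 3 t$)
$P{\left(E,m \right)} = 18 + m + 3 E$ ($P{\left(E,m \right)} = m + \left(18 + 3 E\right) = 18 + m + 3 E$)
$P{\left(-2,-9 \right)} - -157 = \left(18 - 9 + 3 \left(-2\right)\right) - -157 = \left(18 - 9 - 6\right) + 157 = 3 + 157 = 160$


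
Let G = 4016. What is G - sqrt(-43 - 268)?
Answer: 4016 - I*sqrt(311) ≈ 4016.0 - 17.635*I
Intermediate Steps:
G - sqrt(-43 - 268) = 4016 - sqrt(-43 - 268) = 4016 - sqrt(-311) = 4016 - I*sqrt(311)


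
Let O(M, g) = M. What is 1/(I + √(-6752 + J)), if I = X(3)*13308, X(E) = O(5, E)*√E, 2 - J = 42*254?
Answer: 1/(66540*√3 + I*√17418) ≈ 8.6767e-6 - 9.94e-9*I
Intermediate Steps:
J = -10666 (J = 2 - 42*254 = 2 - 1*10668 = 2 - 10668 = -10666)
X(E) = 5*√E
I = 66540*√3 (I = (5*√3)*13308 = 66540*√3 ≈ 1.1525e+5)
1/(I + √(-6752 + J)) = 1/(66540*√3 + √(-6752 - 10666)) = 1/(66540*√3 + √(-17418)) = 1/(66540*√3 + I*√17418)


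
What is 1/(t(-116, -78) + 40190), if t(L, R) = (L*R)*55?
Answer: 1/537830 ≈ 1.8593e-6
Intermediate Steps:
t(L, R) = 55*L*R
1/(t(-116, -78) + 40190) = 1/(55*(-116)*(-78) + 40190) = 1/(497640 + 40190) = 1/537830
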